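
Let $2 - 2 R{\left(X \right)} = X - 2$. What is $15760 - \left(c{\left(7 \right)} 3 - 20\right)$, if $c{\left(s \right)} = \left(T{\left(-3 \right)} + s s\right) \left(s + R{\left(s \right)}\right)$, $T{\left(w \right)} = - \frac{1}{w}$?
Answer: $14966$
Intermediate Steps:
$R{\left(X \right)} = 2 - \frac{X}{2}$ ($R{\left(X \right)} = 1 - \frac{X - 2}{2} = 1 - \frac{-2 + X}{2} = 1 - \left(-1 + \frac{X}{2}\right) = 2 - \frac{X}{2}$)
$c{\left(s \right)} = \left(2 + \frac{s}{2}\right) \left(\frac{1}{3} + s^{2}\right)$ ($c{\left(s \right)} = \left(- \frac{1}{-3} + s s\right) \left(s - \left(-2 + \frac{s}{2}\right)\right) = \left(\left(-1\right) \left(- \frac{1}{3}\right) + s^{2}\right) \left(2 + \frac{s}{2}\right) = \left(\frac{1}{3} + s^{2}\right) \left(2 + \frac{s}{2}\right) = \left(2 + \frac{s}{2}\right) \left(\frac{1}{3} + s^{2}\right)$)
$15760 - \left(c{\left(7 \right)} 3 - 20\right) = 15760 - \left(\left(\frac{2}{3} + \frac{7^{3}}{2} + 2 \cdot 7^{2} + \frac{1}{6} \cdot 7\right) 3 - 20\right) = 15760 - \left(\left(\frac{2}{3} + \frac{1}{2} \cdot 343 + 2 \cdot 49 + \frac{7}{6}\right) 3 - 20\right) = 15760 - \left(\left(\frac{2}{3} + \frac{343}{2} + 98 + \frac{7}{6}\right) 3 - 20\right) = 15760 - \left(\frac{814}{3} \cdot 3 - 20\right) = 15760 - \left(814 - 20\right) = 15760 - 794 = 14966$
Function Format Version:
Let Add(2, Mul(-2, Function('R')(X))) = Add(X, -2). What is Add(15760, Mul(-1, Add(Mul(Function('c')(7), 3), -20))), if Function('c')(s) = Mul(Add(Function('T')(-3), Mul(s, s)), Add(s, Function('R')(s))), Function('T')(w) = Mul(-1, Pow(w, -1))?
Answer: 14966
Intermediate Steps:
Function('R')(X) = Add(2, Mul(Rational(-1, 2), X)) (Function('R')(X) = Add(1, Mul(Rational(-1, 2), Add(X, -2))) = Add(1, Mul(Rational(-1, 2), Add(-2, X))) = Add(1, Add(1, Mul(Rational(-1, 2), X))) = Add(2, Mul(Rational(-1, 2), X)))
Function('c')(s) = Mul(Add(2, Mul(Rational(1, 2), s)), Add(Rational(1, 3), Pow(s, 2))) (Function('c')(s) = Mul(Add(Mul(-1, Pow(-3, -1)), Mul(s, s)), Add(s, Add(2, Mul(Rational(-1, 2), s)))) = Mul(Add(Mul(-1, Rational(-1, 3)), Pow(s, 2)), Add(2, Mul(Rational(1, 2), s))) = Mul(Add(Rational(1, 3), Pow(s, 2)), Add(2, Mul(Rational(1, 2), s))) = Mul(Add(2, Mul(Rational(1, 2), s)), Add(Rational(1, 3), Pow(s, 2))))
Add(15760, Mul(-1, Add(Mul(Function('c')(7), 3), -20))) = Add(15760, Mul(-1, Add(Mul(Add(Rational(2, 3), Mul(Rational(1, 2), Pow(7, 3)), Mul(2, Pow(7, 2)), Mul(Rational(1, 6), 7)), 3), -20))) = Add(15760, Mul(-1, Add(Mul(Add(Rational(2, 3), Mul(Rational(1, 2), 343), Mul(2, 49), Rational(7, 6)), 3), -20))) = Add(15760, Mul(-1, Add(Mul(Add(Rational(2, 3), Rational(343, 2), 98, Rational(7, 6)), 3), -20))) = Add(15760, Mul(-1, Add(Mul(Rational(814, 3), 3), -20))) = Add(15760, Mul(-1, Add(814, -20))) = Add(15760, Mul(-1, 794)) = Add(15760, -794) = 14966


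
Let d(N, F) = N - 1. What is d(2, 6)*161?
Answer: 161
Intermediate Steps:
d(N, F) = -1 + N
d(2, 6)*161 = (-1 + 2)*161 = 1*161 = 161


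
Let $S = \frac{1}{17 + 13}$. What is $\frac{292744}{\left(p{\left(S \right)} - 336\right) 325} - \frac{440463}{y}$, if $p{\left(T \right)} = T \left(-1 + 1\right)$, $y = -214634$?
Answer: $- \frac{9396847}{14947725} \approx -0.62865$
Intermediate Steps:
$S = \frac{1}{30} \approx 0.033333$
$p{\left(T \right)} = 0$ ($p{\left(T \right)} = T 0 = 0$)
$\frac{292744}{\left(p{\left(S \right)} - 336\right) 325} - \frac{440463}{y} = \frac{292744}{\left(0 - 336\right) 325} - \frac{440463}{-214634} = \frac{292744}{\left(-336\right) 325} - - \frac{440463}{214634} = \frac{292744}{-109200} + \frac{440463}{214634} = 292744 \left(- \frac{1}{109200}\right) + \frac{440463}{214634} = - \frac{36593}{13650} + \frac{440463}{214634} = - \frac{9396847}{14947725}$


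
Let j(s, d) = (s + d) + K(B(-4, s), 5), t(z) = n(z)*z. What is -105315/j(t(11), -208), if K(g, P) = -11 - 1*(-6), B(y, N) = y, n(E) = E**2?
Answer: -105315/1118 ≈ -94.199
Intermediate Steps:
K(g, P) = -5 (K(g, P) = -11 + 6 = -5)
t(z) = z**3 (t(z) = z**2*z = z**3)
j(s, d) = -5 + d + s (j(s, d) = (s + d) - 5 = (d + s) - 5 = -5 + d + s)
-105315/j(t(11), -208) = -105315/(-5 - 208 + 11**3) = -105315/(-5 - 208 + 1331) = -105315/1118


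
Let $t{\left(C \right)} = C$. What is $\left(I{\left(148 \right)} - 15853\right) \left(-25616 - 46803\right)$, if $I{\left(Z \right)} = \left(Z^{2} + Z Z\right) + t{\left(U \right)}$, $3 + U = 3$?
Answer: $-2024473145$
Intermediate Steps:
$U = 0$ ($U = -3 + 3 = 0$)
$I{\left(Z \right)} = 2 Z^{2}$ ($I{\left(Z \right)} = \left(Z^{2} + Z Z\right) + 0 = \left(Z^{2} + Z^{2}\right) + 0 = 2 Z^{2} + 0 = 2 Z^{2}$)
$\left(I{\left(148 \right)} - 15853\right) \left(-25616 - 46803\right) = \left(2 \cdot 148^{2} - 15853\right) \left(-25616 - 46803\right) = \left(2 \cdot 21904 - 15853\right) \left(-72419\right) = \left(43808 - 15853\right) \left(-72419\right) = 27955 \left(-72419\right) = -2024473145$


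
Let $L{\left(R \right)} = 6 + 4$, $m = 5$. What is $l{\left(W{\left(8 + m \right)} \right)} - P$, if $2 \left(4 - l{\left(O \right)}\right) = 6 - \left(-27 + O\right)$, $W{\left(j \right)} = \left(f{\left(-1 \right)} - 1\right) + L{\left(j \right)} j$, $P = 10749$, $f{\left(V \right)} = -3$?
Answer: $- \frac{21397}{2} \approx -10699.0$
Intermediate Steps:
$L{\left(R \right)} = 10$
$W{\left(j \right)} = -4 + 10 j$ ($W{\left(j \right)} = \left(-3 - 1\right) + 10 j = -4 + 10 j$)
$l{\left(O \right)} = - \frac{25}{2} + \frac{O}{2}$ ($l{\left(O \right)} = 4 - \frac{6 - \left(-27 + O\right)}{2} = 4 - \frac{33 - O}{2} = 4 + \left(- \frac{33}{2} + \frac{O}{2}\right) = - \frac{25}{2} + \frac{O}{2}$)
$l{\left(W{\left(8 + m \right)} \right)} - P = \left(- \frac{25}{2} + \frac{-4 + 10 \left(8 + 5\right)}{2}\right) - 10749 = \left(- \frac{25}{2} + \frac{-4 + 10 \cdot 13}{2}\right) - 10749 = \left(- \frac{25}{2} + \frac{-4 + 130}{2}\right) - 10749 = \left(- \frac{25}{2} + \frac{1}{2} \cdot 126\right) - 10749 = \left(- \frac{25}{2} + 63\right) - 10749 = \frac{101}{2} - 10749 = - \frac{21397}{2}$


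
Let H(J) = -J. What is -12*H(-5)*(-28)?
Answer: 1680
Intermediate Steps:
-12*H(-5)*(-28) = -(-12)*(-5)*(-28) = -12*5*(-28) = -60*(-28) = 1680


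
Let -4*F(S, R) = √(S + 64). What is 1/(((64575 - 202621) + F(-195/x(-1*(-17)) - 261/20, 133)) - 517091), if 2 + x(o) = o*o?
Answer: -60167782080/39418140248256407 + 8*√414073555/39418140248256407 ≈ -1.5264e-6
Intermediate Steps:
x(o) = -2 + o² (x(o) = -2 + o*o = -2 + o²)
F(S, R) = -√(64 + S)/4 (F(S, R) = -√(S + 64)/4 = -√(64 + S)/4)
1/(((64575 - 202621) + F(-195/x(-1*(-17)) - 261/20, 133)) - 517091) = 1/(((64575 - 202621) - √(64 + (-195/(-2 + (-1*(-17))²) - 261/20))/4) - 517091) = 1/((-138046 - √(64 + (-195/(-2 + 17²) - 261*1/20))/4) - 517091) = 1/((-138046 - √(64 + (-195/(-2 + 289) - 261/20))/4) - 517091) = 1/((-138046 - √(64 + (-195/287 - 261/20))/4) - 517091) = 1/((-138046 - √(64 - 78807/5740)/4) - 517091) = 1/((-138046 - √414073555/11480) - 517091) = 1/(-655137 - √414073555/11480)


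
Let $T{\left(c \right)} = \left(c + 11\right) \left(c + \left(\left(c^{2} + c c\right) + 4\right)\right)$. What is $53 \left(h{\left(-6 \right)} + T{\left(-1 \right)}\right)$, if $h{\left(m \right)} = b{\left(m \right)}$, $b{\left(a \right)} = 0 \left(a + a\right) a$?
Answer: $2650$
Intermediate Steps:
$b{\left(a \right)} = 0$ ($b{\left(a \right)} = 0 \cdot 2 a a = 0 a = 0$)
$h{\left(m \right)} = 0$
$T{\left(c \right)} = \left(11 + c\right) \left(4 + c + 2 c^{2}\right)$ ($T{\left(c \right)} = \left(11 + c\right) \left(c + \left(\left(c^{2} + c^{2}\right) + 4\right)\right) = \left(11 + c\right) \left(c + \left(2 c^{2} + 4\right)\right) = \left(11 + c\right) \left(c + \left(4 + 2 c^{2}\right)\right) = \left(11 + c\right) \left(4 + c + 2 c^{2}\right)$)
$53 \left(h{\left(-6 \right)} + T{\left(-1 \right)}\right) = 53 \left(0 + \left(44 + 2 \left(-1\right)^{3} + 15 \left(-1\right) + 23 \left(-1\right)^{2}\right)\right) = 53 \left(0 + \left(44 + 2 \left(-1\right) - 15 + 23 \cdot 1\right)\right) = 53 \left(0 + \left(44 - 2 - 15 + 23\right)\right) = 53 \left(0 + 50\right) = 53 \cdot 50 = 2650$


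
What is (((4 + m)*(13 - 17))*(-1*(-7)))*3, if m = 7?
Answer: -924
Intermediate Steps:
(((4 + m)*(13 - 17))*(-1*(-7)))*3 = (((4 + 7)*(13 - 17))*(-1*(-7)))*3 = ((11*(-4))*7)*3 = -44*7*3 = -308*3 = -924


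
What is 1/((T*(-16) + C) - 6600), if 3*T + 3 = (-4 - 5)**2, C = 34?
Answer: -1/6982 ≈ -0.00014323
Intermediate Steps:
T = 26 (T = -1 + (-4 - 5)**2/3 = -1 + (1/3)*(-9)**2 = -1 + (1/3)*81 = -1 + 27 = 26)
1/((T*(-16) + C) - 6600) = 1/((26*(-16) + 34) - 6600) = 1/((-416 + 34) - 6600) = 1/(-382 - 6600) = 1/(-6982) = -1/6982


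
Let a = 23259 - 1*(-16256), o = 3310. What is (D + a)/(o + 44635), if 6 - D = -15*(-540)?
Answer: 31421/47945 ≈ 0.65536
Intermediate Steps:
D = -8094 (D = 6 - (-15)*(-540) = 6 - 1*8100 = 6 - 8100 = -8094)
a = 39515 (a = 23259 + 16256 = 39515)
(D + a)/(o + 44635) = (-8094 + 39515)/(3310 + 44635) = 31421/47945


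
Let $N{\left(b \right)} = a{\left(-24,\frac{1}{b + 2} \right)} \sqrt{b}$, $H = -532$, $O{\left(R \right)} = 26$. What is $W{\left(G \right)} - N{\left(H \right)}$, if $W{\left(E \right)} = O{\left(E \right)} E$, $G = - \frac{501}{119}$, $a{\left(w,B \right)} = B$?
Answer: $- \frac{13026}{119} + \frac{i \sqrt{133}}{265} \approx -109.46 + 0.043519 i$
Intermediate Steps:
$N{\left(b \right)} = \frac{\sqrt{b}}{2 + b}$ ($N{\left(b \right)} = \frac{\sqrt{b}}{b + 2} = \frac{\sqrt{b}}{2 + b}$)
$G = - \frac{501}{119}$ ($G = \left(-501\right) \frac{1}{119} = - \frac{501}{119} \approx -4.2101$)
$W{\left(E \right)} = 26 E$
$W{\left(G \right)} - N{\left(H \right)} = 26 \left(- \frac{501}{119}\right) - \frac{\sqrt{-532}}{2 - 532} = - \frac{13026}{119} - \frac{2 i \sqrt{133}}{-530} = - \frac{13026}{119} - 2 i \sqrt{133} \left(- \frac{1}{530}\right) = - \frac{13026}{119} - - \frac{i \sqrt{133}}{265} = - \frac{13026}{119} + \frac{i \sqrt{133}}{265}$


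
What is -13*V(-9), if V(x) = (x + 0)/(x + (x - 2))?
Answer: -117/20 ≈ -5.8500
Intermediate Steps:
V(x) = x/(-2 + 2*x) (V(x) = x/(x + (-2 + x)) = x/(-2 + 2*x))
-13*V(-9) = -13*(-9)/(2*(-1 - 9)) = -13*(-9)/(2*(-10)) = -13*(-9)*(-1)/(2*10) = -13*9/20 = -117/20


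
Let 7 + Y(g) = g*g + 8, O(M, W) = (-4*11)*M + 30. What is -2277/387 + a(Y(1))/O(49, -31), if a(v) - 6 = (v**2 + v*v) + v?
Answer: -269283/45709 ≈ -5.8913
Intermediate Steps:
O(M, W) = 30 - 44*M (O(M, W) = -44*M + 30 = 30 - 44*M)
Y(g) = 1 + g**2 (Y(g) = -7 + (g*g + 8) = -7 + (g**2 + 8) = -7 + (8 + g**2) = 1 + g**2)
a(v) = 6 + v + 2*v**2 (a(v) = 6 + ((v**2 + v*v) + v) = 6 + ((v**2 + v**2) + v) = 6 + (2*v**2 + v) = 6 + (v + 2*v**2) = 6 + v + 2*v**2)
-2277/387 + a(Y(1))/O(49, -31) = -2277/387 + (6 + (1 + 1**2) + 2*(1 + 1**2)**2)/(30 - 44*49) = -2277*1/387 + (6 + (1 + 1) + 2*(1 + 1)**2)/(30 - 2156) = -253/43 + (6 + 2 + 2*2**2)/(-2126) = -253/43 + (6 + 2 + 2*4)*(-1/2126) = -253/43 + (6 + 2 + 8)*(-1/2126) = -253/43 + 16*(-1/2126) = -253/43 - 8/1063 = -269283/45709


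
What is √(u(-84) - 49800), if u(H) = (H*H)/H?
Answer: 2*I*√12471 ≈ 223.35*I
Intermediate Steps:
u(H) = H (u(H) = H²/H = H)
√(u(-84) - 49800) = √(-84 - 49800) = √(-49884) = 2*I*√12471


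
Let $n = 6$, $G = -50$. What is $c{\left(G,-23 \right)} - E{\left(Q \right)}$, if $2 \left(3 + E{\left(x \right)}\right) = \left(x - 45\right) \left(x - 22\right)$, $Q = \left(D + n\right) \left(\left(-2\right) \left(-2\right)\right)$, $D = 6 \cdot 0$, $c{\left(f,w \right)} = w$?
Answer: $1$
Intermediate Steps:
$D = 0$
$Q = 24$ ($Q = \left(0 + 6\right) \left(\left(-2\right) \left(-2\right)\right) = 6 \cdot 4 = 24$)
$E{\left(x \right)} = -3 + \frac{\left(-45 + x\right) \left(-22 + x\right)}{2}$ ($E{\left(x \right)} = -3 + \frac{\left(x - 45\right) \left(x - 22\right)}{2} = -3 + \frac{\left(-45 + x\right) \left(-22 + x\right)}{2}$)
$c{\left(G,-23 \right)} - E{\left(Q \right)} = -23 - \left(492 + \frac{24^{2}}{2} - 804\right) = -23 - \left(492 + \frac{1}{2} \cdot 576 - 804\right) = -23 - \left(492 + 288 - 804\right) = -23 - -24 = -23 + 24 = 1$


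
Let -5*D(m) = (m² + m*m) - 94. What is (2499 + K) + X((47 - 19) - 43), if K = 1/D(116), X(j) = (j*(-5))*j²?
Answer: 519571927/26818 ≈ 19374.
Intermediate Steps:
D(m) = 94/5 - 2*m²/5 (D(m) = -((m² + m*m) - 94)/5 = -((m² + m²) - 94)/5 = -(2*m² - 94)/5 = -(-94 + 2*m²)/5 = 94/5 - 2*m²/5)
X(j) = -5*j³ (X(j) = (-5*j)*j² = -5*j³)
K = -5/26818 (K = 1/(94/5 - ⅖*116²) = 1/(94/5 - ⅖*13456) = 1/(94/5 - 26912/5) = 1/(-26818/5) = -5/26818 ≈ -0.00018644)
(2499 + K) + X((47 - 19) - 43) = (2499 - 5/26818) - 5*((47 - 19) - 43)³ = 67018177/26818 - 5*(28 - 43)³ = 67018177/26818 - 5*(-15)³ = 67018177/26818 - 5*(-3375) = 67018177/26818 + 16875 = 519571927/26818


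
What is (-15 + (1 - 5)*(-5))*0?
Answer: 0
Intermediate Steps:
(-15 + (1 - 5)*(-5))*0 = (-15 - 4*(-5))*0 = (-15 + 20)*0 = 5*0 = 0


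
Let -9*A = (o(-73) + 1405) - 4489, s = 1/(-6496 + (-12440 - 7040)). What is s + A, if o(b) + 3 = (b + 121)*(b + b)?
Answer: 87409237/77928 ≈ 1121.7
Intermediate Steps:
o(b) = -3 + 2*b*(121 + b) (o(b) = -3 + (b + 121)*(b + b) = -3 + (121 + b)*(2*b) = -3 + 2*b*(121 + b))
s = -1/25976 (s = 1/(-6496 - 19480) = 1/(-25976) = -1/25976 ≈ -3.8497e-5)
A = 3365/3 (A = -(((-3 + 2*(-73)² + 242*(-73)) + 1405) - 4489)/9 = -(((-3 + 2*5329 - 17666) + 1405) - 4489)/9 = -(((-3 + 10658 - 17666) + 1405) - 4489)/9 = -((-7011 + 1405) - 4489)/9 = -(-5606 - 4489)/9 = -⅑*(-10095) = 3365/3 ≈ 1121.7)
s + A = -1/25976 + 3365/3 = 87409237/77928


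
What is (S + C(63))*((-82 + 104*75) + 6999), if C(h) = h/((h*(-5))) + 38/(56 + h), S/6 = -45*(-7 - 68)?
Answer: 177322498657/595 ≈ 2.9802e+8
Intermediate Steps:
S = 20250 (S = 6*(-45*(-7 - 68)) = 6*(-45*(-75)) = 6*3375 = 20250)
C(h) = -⅕ + 38/(56 + h) (C(h) = h/((-5*h)) + 38/(56 + h) = h*(-1/(5*h)) + 38/(56 + h) = -⅕ + 38/(56 + h))
(S + C(63))*((-82 + 104*75) + 6999) = (20250 + (134 - 1*63)/(5*(56 + 63)))*((-82 + 104*75) + 6999) = (20250 + (⅕)*(134 - 63)/119)*((-82 + 7800) + 6999) = (20250 + (⅕)*(1/119)*71)*(7718 + 6999) = (20250 + 71/595)*14717 = (12048821/595)*14717 = 177322498657/595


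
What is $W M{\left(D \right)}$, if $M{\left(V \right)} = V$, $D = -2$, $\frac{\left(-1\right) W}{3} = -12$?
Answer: $-72$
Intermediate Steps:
$W = 36$ ($W = \left(-3\right) \left(-12\right) = 36$)
$W M{\left(D \right)} = 36 \left(-2\right) = -72$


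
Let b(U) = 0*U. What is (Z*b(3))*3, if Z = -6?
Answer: 0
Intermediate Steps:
b(U) = 0
(Z*b(3))*3 = -6*0*3 = 0*3 = 0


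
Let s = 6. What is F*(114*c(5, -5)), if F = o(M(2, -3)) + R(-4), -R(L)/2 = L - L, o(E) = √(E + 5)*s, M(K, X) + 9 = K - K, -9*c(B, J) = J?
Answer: 760*I ≈ 760.0*I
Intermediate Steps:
c(B, J) = -J/9
M(K, X) = -9 (M(K, X) = -9 + (K - K) = -9 + 0 = -9)
o(E) = 6*√(5 + E) (o(E) = √(E + 5)*6 = √(5 + E)*6 = 6*√(5 + E))
R(L) = 0 (R(L) = -2*(L - L) = -2*0 = 0)
F = 12*I (F = 6*√(5 - 9) + 0 = 6*√(-4) + 0 = 6*(2*I) + 0 = 12*I + 0 = 12*I ≈ 12.0*I)
F*(114*c(5, -5)) = (12*I)*(114*(-⅑*(-5))) = (12*I)*(114*(5/9)) = (12*I)*(190/3) = 760*I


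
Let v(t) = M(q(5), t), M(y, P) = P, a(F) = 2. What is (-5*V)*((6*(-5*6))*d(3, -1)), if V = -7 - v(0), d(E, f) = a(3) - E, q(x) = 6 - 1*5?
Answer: 6300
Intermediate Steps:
q(x) = 1 (q(x) = 6 - 5 = 1)
d(E, f) = 2 - E
v(t) = t
V = -7 (V = -7 - 1*0 = -7 + 0 = -7)
(-5*V)*((6*(-5*6))*d(3, -1)) = (-5*(-7))*((6*(-5*6))*(2 - 1*3)) = 35*((6*(-30))*(2 - 3)) = 35*(-180*(-1)) = 35*180 = 6300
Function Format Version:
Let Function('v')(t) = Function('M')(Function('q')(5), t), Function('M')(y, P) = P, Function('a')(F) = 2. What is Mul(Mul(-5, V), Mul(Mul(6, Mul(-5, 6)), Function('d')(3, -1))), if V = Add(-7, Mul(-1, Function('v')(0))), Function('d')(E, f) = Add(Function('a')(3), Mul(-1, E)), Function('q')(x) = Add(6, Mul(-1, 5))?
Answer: 6300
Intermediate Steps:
Function('q')(x) = 1 (Function('q')(x) = Add(6, -5) = 1)
Function('d')(E, f) = Add(2, Mul(-1, E))
Function('v')(t) = t
V = -7 (V = Add(-7, Mul(-1, 0)) = Add(-7, 0) = -7)
Mul(Mul(-5, V), Mul(Mul(6, Mul(-5, 6)), Function('d')(3, -1))) = Mul(Mul(-5, -7), Mul(Mul(6, Mul(-5, 6)), Add(2, Mul(-1, 3)))) = Mul(35, Mul(Mul(6, -30), Add(2, -3))) = Mul(35, Mul(-180, -1)) = Mul(35, 180) = 6300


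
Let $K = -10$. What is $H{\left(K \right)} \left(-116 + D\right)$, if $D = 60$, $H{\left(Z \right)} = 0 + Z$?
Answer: $560$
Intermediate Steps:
$H{\left(Z \right)} = Z$
$H{\left(K \right)} \left(-116 + D\right) = - 10 \left(-116 + 60\right) = \left(-10\right) \left(-56\right) = 560$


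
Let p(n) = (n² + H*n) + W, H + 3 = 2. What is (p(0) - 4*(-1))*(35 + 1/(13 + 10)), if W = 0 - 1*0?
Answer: 3224/23 ≈ 140.17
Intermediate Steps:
H = -1 (H = -3 + 2 = -1)
W = 0 (W = 0 + 0 = 0)
p(n) = n² - n (p(n) = (n² - n) + 0 = n² - n)
(p(0) - 4*(-1))*(35 + 1/(13 + 10)) = (0*(-1 + 0) - 4*(-1))*(35 + 1/(13 + 10)) = (0*(-1) + 4)*(35 + 1/23) = (0 + 4)*(35 + 1/23) = 4*(806/23) = 3224/23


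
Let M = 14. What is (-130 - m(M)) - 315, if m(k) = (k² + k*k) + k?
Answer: -851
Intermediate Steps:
m(k) = k + 2*k² (m(k) = (k² + k²) + k = 2*k² + k = k + 2*k²)
(-130 - m(M)) - 315 = (-130 - 14*(1 + 2*14)) - 315 = (-130 - 14*(1 + 28)) - 315 = (-130 - 14*29) - 315 = (-130 - 1*406) - 315 = (-130 - 406) - 315 = -536 - 315 = -851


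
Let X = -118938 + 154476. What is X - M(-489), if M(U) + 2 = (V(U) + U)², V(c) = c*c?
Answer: -56945195884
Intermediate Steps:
V(c) = c²
X = 35538
M(U) = -2 + (U + U²)² (M(U) = -2 + (U² + U)² = -2 + (U + U²)²)
X - M(-489) = 35538 - (-2 + (-489)²*(1 - 489)²) = 35538 - (-2 + 239121*(-488)²) = 35538 - (-2 + 239121*238144) = 35538 - (-2 + 56945231424) = 35538 - 1*56945231422 = 35538 - 56945231422 = -56945195884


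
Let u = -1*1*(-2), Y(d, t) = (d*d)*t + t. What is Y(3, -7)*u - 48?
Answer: -188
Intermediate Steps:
Y(d, t) = t + t*d**2 (Y(d, t) = d**2*t + t = t*d**2 + t = t + t*d**2)
u = 2 (u = -1*(-2) = 2)
Y(3, -7)*u - 48 = -7*(1 + 3**2)*2 - 48 = -7*(1 + 9)*2 - 48 = -7*10*2 - 48 = -70*2 - 48 = -140 - 48 = -188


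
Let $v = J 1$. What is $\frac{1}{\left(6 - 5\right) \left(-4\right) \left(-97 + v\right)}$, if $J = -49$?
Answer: $\frac{1}{584} \approx 0.0017123$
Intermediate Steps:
$v = -49$ ($v = \left(-49\right) 1 = -49$)
$\frac{1}{\left(6 - 5\right) \left(-4\right) \left(-97 + v\right)} = \frac{1}{\left(6 - 5\right) \left(-4\right) \left(-97 - 49\right)} = \frac{1}{1 \left(-4\right) \left(-146\right)} = \frac{1}{\left(-4\right) \left(-146\right)} = \frac{1}{584}$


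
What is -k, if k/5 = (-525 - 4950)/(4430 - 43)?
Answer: 27375/4387 ≈ 6.2400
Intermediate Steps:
k = -27375/4387 (k = 5*((-525 - 4950)/(4430 - 43)) = 5*(-5475/4387) = -27375/4387 ≈ -6.2400)
-k = -1*(-27375/4387) = 27375/4387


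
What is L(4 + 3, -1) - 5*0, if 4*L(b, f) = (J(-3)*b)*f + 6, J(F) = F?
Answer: 27/4 ≈ 6.7500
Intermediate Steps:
L(b, f) = 3/2 - 3*b*f/4 (L(b, f) = ((-3*b)*f + 6)/4 = (-3*b*f + 6)/4 = (6 - 3*b*f)/4 = 3/2 - 3*b*f/4)
L(4 + 3, -1) - 5*0 = (3/2 - 3/4*(4 + 3)*(-1)) - 5*0 = (3/2 - 3/4*7*(-1)) + 0 = (3/2 + 21/4) + 0 = 27/4 + 0 = 27/4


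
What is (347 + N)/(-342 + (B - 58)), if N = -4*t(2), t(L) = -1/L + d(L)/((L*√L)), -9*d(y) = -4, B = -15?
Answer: -349/415 + 4*√2/3735 ≈ -0.83945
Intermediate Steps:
d(y) = 4/9 (d(y) = -⅑*(-4) = 4/9)
t(L) = -1/L + 4/(9*L^(3/2)) (t(L) = -1/L + 4/(9*((L*√L))) = -1/L + 4/(9*(L^(3/2))) = -1/L + 4/(9*L^(3/2)))
N = 2 - 4*√2/9 (N = -4*(-1/2 + 4/(9*2^(3/2))) = -4*(-1*½ + 4*(√2/4)/9) = -4*(-½ + √2/9) = 2 - 4*√2/9 ≈ 1.3715)
(347 + N)/(-342 + (B - 58)) = (347 + (2 - 4*√2/9))/(-342 + (-15 - 58)) = (349 - 4*√2/9)/(-342 - 73) = (349 - 4*√2/9)/(-415) = (349 - 4*√2/9)*(-1/415) = -349/415 + 4*√2/3735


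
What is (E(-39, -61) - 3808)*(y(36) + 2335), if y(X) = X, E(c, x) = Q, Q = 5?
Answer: -9016913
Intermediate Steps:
E(c, x) = 5
(E(-39, -61) - 3808)*(y(36) + 2335) = (5 - 3808)*(36 + 2335) = -3803*2371 = -9016913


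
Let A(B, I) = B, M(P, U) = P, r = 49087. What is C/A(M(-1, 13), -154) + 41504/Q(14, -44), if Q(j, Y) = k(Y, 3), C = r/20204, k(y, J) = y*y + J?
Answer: 743367123/39175556 ≈ 18.975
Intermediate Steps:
k(y, J) = J + y² (k(y, J) = y² + J = J + y²)
C = 49087/20204 ≈ 2.4296
Q(j, Y) = 3 + Y²
C/A(M(-1, 13), -154) + 41504/Q(14, -44) = (49087/20204)/(-1) + 41504/(3 + (-44)²) = (49087/20204)*(-1) + 41504/(3 + 1936) = -49087/20204 + 41504/1939 = 743367123/39175556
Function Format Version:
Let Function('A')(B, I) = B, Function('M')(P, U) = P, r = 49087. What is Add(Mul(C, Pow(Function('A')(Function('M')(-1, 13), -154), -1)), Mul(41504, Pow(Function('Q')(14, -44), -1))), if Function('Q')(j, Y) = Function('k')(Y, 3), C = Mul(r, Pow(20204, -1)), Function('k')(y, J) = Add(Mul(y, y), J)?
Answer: Rational(743367123, 39175556) ≈ 18.975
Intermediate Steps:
Function('k')(y, J) = Add(J, Pow(y, 2)) (Function('k')(y, J) = Add(Pow(y, 2), J) = Add(J, Pow(y, 2)))
C = Rational(49087, 20204) (C = Mul(49087, Pow(20204, -1)) = Mul(49087, Rational(1, 20204)) = Rational(49087, 20204) ≈ 2.4296)
Function('Q')(j, Y) = Add(3, Pow(Y, 2))
Add(Mul(C, Pow(Function('A')(Function('M')(-1, 13), -154), -1)), Mul(41504, Pow(Function('Q')(14, -44), -1))) = Add(Mul(Rational(49087, 20204), Pow(-1, -1)), Mul(41504, Pow(Add(3, Pow(-44, 2)), -1))) = Add(Mul(Rational(49087, 20204), -1), Mul(41504, Pow(Add(3, 1936), -1))) = Add(Rational(-49087, 20204), Mul(41504, Pow(1939, -1))) = Add(Rational(-49087, 20204), Mul(41504, Rational(1, 1939))) = Add(Rational(-49087, 20204), Rational(41504, 1939)) = Rational(743367123, 39175556)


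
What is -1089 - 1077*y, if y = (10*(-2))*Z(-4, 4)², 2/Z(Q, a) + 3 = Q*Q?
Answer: -97881/169 ≈ -579.18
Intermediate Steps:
Z(Q, a) = 2/(-3 + Q²) (Z(Q, a) = 2/(-3 + Q*Q) = 2/(-3 + Q²))
y = -80/169 (y = (10*(-2))*(2/(-3 + (-4)²))² = -20*4/(-3 + 16)² = -20*(2/13)² = -20*4/169 = -80/169 ≈ -0.47337)
-1089 - 1077*y = -1089 - 1077*(-80/169) = -1089 + 86160/169 = -97881/169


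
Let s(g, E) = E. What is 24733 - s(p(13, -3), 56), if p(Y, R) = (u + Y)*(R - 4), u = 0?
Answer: 24677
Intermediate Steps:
p(Y, R) = Y*(-4 + R) (p(Y, R) = (0 + Y)*(R - 4) = Y*(-4 + R))
24733 - s(p(13, -3), 56) = 24733 - 1*56 = 24733 - 56 = 24677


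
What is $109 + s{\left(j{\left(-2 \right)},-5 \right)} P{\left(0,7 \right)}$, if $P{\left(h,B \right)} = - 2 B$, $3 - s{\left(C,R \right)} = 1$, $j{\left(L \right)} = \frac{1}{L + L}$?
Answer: $81$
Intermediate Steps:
$j{\left(L \right)} = \frac{1}{2 L}$
$s{\left(C,R \right)} = 2$ ($s{\left(C,R \right)} = 3 - 1 = 2$)
$109 + s{\left(j{\left(-2 \right)},-5 \right)} P{\left(0,7 \right)} = 109 + 2 \left(\left(-2\right) 7\right) = 109 + 2 \left(-14\right) = 109 - 28 = 81$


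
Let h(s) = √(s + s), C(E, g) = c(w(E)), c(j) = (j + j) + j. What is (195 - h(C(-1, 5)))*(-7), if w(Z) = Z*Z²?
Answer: -1365 + 7*I*√6 ≈ -1365.0 + 17.146*I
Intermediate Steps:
w(Z) = Z³
c(j) = 3*j (c(j) = 2*j + j = 3*j)
C(E, g) = 3*E³
h(s) = √2*√s (h(s) = √(2*s) = √2*√s)
(195 - h(C(-1, 5)))*(-7) = (195 - √2*√(3*(-1)³))*(-7) = (195 - √2*√(3*(-1)))*(-7) = (195 - √2*√(-3))*(-7) = (195 - √2*I*√3)*(-7) = (195 - I*√6)*(-7) = -1365 + 7*I*√6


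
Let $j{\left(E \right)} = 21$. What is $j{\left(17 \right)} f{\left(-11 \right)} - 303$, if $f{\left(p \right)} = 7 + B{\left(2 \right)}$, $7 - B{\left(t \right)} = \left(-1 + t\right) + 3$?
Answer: $-93$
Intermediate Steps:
$B{\left(t \right)} = 5 - t$ ($B{\left(t \right)} = 7 - \left(\left(-1 + t\right) + 3\right) = 7 - \left(2 + t\right) = 5 - t$)
$f{\left(p \right)} = 10$ ($f{\left(p \right)} = 7 + \left(5 - 2\right) = 7 + 3 = 10$)
$j{\left(17 \right)} f{\left(-11 \right)} - 303 = 21 \cdot 10 - 303 = 210 - 303 = -93$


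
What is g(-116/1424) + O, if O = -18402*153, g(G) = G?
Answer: -1002320165/356 ≈ -2.8155e+6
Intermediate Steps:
O = -2815506
g(-116/1424) + O = -116/1424 - 2815506 = -116*1/1424 - 2815506 = -29/356 - 2815506 = -1002320165/356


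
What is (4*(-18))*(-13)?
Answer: 936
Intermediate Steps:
(4*(-18))*(-13) = -72*(-13) = 936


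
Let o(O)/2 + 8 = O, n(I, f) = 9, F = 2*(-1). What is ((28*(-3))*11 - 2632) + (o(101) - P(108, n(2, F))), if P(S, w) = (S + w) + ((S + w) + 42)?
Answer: -3646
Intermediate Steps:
F = -2
P(S, w) = 42 + 2*S + 2*w (P(S, w) = (S + w) + (42 + S + w) = 42 + 2*S + 2*w)
o(O) = -16 + 2*O
((28*(-3))*11 - 2632) + (o(101) - P(108, n(2, F))) = ((28*(-3))*11 - 2632) + ((-16 + 2*101) - (42 + 2*108 + 2*9)) = (-84*11 - 2632) + ((-16 + 202) - (42 + 216 + 18)) = (-924 - 2632) + (186 - 1*276) = -3556 + (186 - 276) = -3556 - 90 = -3646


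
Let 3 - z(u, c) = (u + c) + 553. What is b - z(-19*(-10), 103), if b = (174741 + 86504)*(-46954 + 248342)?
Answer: 52611608903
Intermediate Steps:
z(u, c) = -550 - c - u (z(u, c) = 3 - ((u + c) + 553) = 3 - ((c + u) + 553) = 3 - (553 + c + u) = 3 + (-553 - c - u) = -550 - c - u)
b = 52611608060 (b = 261245*201388 = 52611608060)
b - z(-19*(-10), 103) = 52611608060 - (-550 - 1*103 - (-19)*(-10)) = 52611608060 - (-550 - 103 - 1*190) = 52611608060 - (-550 - 103 - 190) = 52611608060 - 1*(-843) = 52611608060 + 843 = 52611608903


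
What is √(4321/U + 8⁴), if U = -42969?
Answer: √7562402331207/42969 ≈ 63.999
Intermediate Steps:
√(4321/U + 8⁴) = √(4321/(-42969) + 8⁴) = √(4321*(-1/42969) + 4096) = √(-4321/42969 + 4096) = √(175996703/42969) = √7562402331207/42969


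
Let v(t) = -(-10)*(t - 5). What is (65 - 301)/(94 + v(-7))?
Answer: 118/13 ≈ 9.0769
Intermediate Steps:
v(t) = -50 + 10*t (v(t) = -(-10)*(-5 + t) = -2*(25 - 5*t) = -50 + 10*t)
(65 - 301)/(94 + v(-7)) = (65 - 301)/(94 + (-50 + 10*(-7))) = -236/(94 + (-50 - 70)) = -236/(94 - 120) = -236/(-26) = -236*(-1/26) = 118/13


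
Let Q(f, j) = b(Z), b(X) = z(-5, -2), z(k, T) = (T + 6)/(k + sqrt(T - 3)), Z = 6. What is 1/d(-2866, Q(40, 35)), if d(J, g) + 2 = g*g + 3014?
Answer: 5*(sqrt(5) + 2*I)/(4*(3765*sqrt(5) + 7532*I)) ≈ 0.00033197 - 4.3808e-8*I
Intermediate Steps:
z(k, T) = (6 + T)/(k + sqrt(-3 + T))
b(X) = 4/(-5 + I*sqrt(5)) (b(X) = (6 - 2)/(-5 + sqrt(-3 - 2)) = 4/(-5 + sqrt(-5)) = 4/(-5 + I*sqrt(5)))
Q(f, j) = -2/3 - 2*I*sqrt(5)/15
d(J, g) = 3012 + g**2 (d(J, g) = -2 + (g*g + 3014) = -2 + (g**2 + 3014) = -2 + (3014 + g**2) = 3012 + g**2)
1/d(-2866, Q(40, 35)) = 1/(3012 + (-2/3 - 2*I*sqrt(5)/15)**2)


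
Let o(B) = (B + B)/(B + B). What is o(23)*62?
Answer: 62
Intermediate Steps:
o(B) = 1 (o(B) = (2*B)/((2*B)) = (2*B)*(1/(2*B)) = 1)
o(23)*62 = 1*62 = 62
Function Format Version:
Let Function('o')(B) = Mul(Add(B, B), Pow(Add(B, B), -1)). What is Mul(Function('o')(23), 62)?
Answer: 62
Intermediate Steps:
Function('o')(B) = 1 (Function('o')(B) = Mul(Mul(2, B), Pow(Mul(2, B), -1)) = Mul(Mul(2, B), Mul(Rational(1, 2), Pow(B, -1))) = 1)
Mul(Function('o')(23), 62) = Mul(1, 62) = 62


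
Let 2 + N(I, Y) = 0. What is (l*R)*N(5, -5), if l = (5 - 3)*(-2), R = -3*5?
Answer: -120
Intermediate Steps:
N(I, Y) = -2 (N(I, Y) = -2 + 0 = -2)
R = -15
l = -4 (l = 2*(-2) = -4)
(l*R)*N(5, -5) = -4*(-15)*(-2) = 60*(-2) = -120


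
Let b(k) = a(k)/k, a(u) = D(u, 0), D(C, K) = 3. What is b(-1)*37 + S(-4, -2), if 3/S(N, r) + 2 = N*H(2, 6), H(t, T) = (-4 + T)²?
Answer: -667/6 ≈ -111.17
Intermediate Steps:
a(u) = 3
b(k) = 3/k
S(N, r) = 3/(-2 + 4*N) (S(N, r) = 3/(-2 + N*(-4 + 6)²) = 3/(-2 + N*2²) = 3/(-2 + N*4) = 3/(-2 + 4*N))
b(-1)*37 + S(-4, -2) = (3/(-1))*37 + 3/(2*(-1 + 2*(-4))) = (3*(-1))*37 + 3/(2*(-1 - 8)) = -3*37 + (3/2)/(-9) = -111 + (3/2)*(-⅑) = -111 - ⅙ = -667/6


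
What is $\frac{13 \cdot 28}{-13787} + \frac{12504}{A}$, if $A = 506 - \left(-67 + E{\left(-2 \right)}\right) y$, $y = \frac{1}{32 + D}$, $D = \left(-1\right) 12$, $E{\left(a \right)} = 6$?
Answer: $\frac{3444147076}{140365447} \approx 24.537$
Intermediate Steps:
$D = -12$
$y = \frac{1}{20}$ ($y = \frac{1}{32 - 12} = \frac{1}{20} \approx 0.05$)
$A = \frac{10181}{20}$ ($A = 506 - \left(-67 + 6\right) \frac{1}{20} = 506 - \left(-61\right) \frac{1}{20} = 506 - - \frac{61}{20} = 506 + \frac{61}{20} = \frac{10181}{20} \approx 509.05$)
$\frac{13 \cdot 28}{-13787} + \frac{12504}{A} = \frac{13 \cdot 28}{-13787} + \frac{12504}{\frac{10181}{20}} = 364 \left(- \frac{1}{13787}\right) + 12504 \cdot \frac{20}{10181} = - \frac{364}{13787} + \frac{250080}{10181} = \frac{3444147076}{140365447}$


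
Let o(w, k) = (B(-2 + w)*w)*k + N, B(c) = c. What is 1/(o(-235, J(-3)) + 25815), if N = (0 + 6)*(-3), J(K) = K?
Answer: -1/141288 ≈ -7.0777e-6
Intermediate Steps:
N = -18 (N = 6*(-3) = -18)
o(w, k) = -18 + k*w*(-2 + w) (o(w, k) = ((-2 + w)*w)*k - 18 = (w*(-2 + w))*k - 18 = k*w*(-2 + w) - 18 = -18 + k*w*(-2 + w))
1/(o(-235, J(-3)) + 25815) = 1/((-18 - 3*(-235)*(-2 - 235)) + 25815) = 1/((-18 - 3*(-235)*(-237)) + 25815) = 1/((-18 - 167085) + 25815) = 1/(-167103 + 25815) = 1/(-141288) = -1/141288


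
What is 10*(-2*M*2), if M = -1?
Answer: 40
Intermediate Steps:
10*(-2*M*2) = 10*(-2*(-1)*2) = 10*(2*2) = 10*4 = 40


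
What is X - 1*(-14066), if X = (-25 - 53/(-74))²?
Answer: 80254625/5476 ≈ 14656.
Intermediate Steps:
X = 3229209/5476 (X = (-25 - 53*(-1/74))² = (-25 + 53/74)² = (-1797/74)² = 3229209/5476 ≈ 589.70)
X - 1*(-14066) = 3229209/5476 - 1*(-14066) = 3229209/5476 + 14066 = 80254625/5476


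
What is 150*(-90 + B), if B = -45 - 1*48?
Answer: -27450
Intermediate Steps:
B = -93 (B = -45 - 48 = -93)
150*(-90 + B) = 150*(-90 - 93) = 150*(-183) = -27450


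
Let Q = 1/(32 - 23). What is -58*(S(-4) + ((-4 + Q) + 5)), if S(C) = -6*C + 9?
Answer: -17806/9 ≈ -1978.4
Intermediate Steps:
S(C) = 9 - 6*C
Q = ⅑ (Q = 1/9 = ⅑ ≈ 0.11111)
-58*(S(-4) + ((-4 + Q) + 5)) = -58*((9 - 6*(-4)) + ((-4 + ⅑) + 5)) = -58*((9 + 24) + (-35/9 + 5)) = -58*(33 + 10/9) = -58*307/9 = -17806/9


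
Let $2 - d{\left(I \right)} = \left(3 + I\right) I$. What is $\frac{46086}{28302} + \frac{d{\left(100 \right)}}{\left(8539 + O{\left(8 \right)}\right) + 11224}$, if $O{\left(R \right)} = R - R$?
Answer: $\frac{103223937}{93222071} \approx 1.1073$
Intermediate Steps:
$d{\left(I \right)} = 2 - I \left(3 + I\right)$ ($d{\left(I \right)} = 2 - \left(3 + I\right) I = 2 - I \left(3 + I\right)$)
$O{\left(R \right)} = 0$
$\frac{46086}{28302} + \frac{d{\left(100 \right)}}{\left(8539 + O{\left(8 \right)}\right) + 11224} = \frac{46086}{28302} + \frac{2 - 100^{2} - 300}{\left(8539 + 0\right) + 11224} = 46086 \cdot \frac{1}{28302} + \frac{2 - 10000 - 300}{8539 + 11224} = \frac{7681}{4717} + \frac{2 - 10000 - 300}{19763} = \frac{7681}{4717} - \frac{10298}{19763} = \frac{103223937}{93222071}$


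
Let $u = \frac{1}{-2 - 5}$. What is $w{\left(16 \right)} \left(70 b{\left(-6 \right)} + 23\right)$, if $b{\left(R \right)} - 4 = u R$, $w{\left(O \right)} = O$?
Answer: $5808$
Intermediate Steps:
$u = - \frac{1}{7}$ ($u = \frac{1}{-7} = - \frac{1}{7} \approx -0.14286$)
$b{\left(R \right)} = 4 - \frac{R}{7}$
$w{\left(16 \right)} \left(70 b{\left(-6 \right)} + 23\right) = 16 \left(70 \left(4 - - \frac{6}{7}\right) + 23\right) = 16 \left(70 \left(4 + \frac{6}{7}\right) + 23\right) = 16 \left(70 \cdot \frac{34}{7} + 23\right) = 16 \left(340 + 23\right) = 16 \cdot 363 = 5808$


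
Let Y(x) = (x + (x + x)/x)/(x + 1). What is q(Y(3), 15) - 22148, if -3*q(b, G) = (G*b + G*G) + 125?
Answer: -267251/12 ≈ -22271.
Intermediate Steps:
Y(x) = (2 + x)/(1 + x) (Y(x) = (x + (2*x)/x)/(1 + x) = (x + 2)/(1 + x) = (2 + x)/(1 + x))
q(b, G) = -125/3 - G²/3 - G*b/3 (q(b, G) = -((G*b + G*G) + 125)/3 = -((G*b + G²) + 125)/3 = -((G² + G*b) + 125)/3 = -(125 + G² + G*b)/3 = -125/3 - G²/3 - G*b/3)
q(Y(3), 15) - 22148 = (-125/3 - ⅓*15² - ⅓*15*(2 + 3)/(1 + 3)) - 22148 = (-125/3 - ⅓*225 - ⅓*15*5/4) - 22148 = (-125/3 - 75 - ⅓*15*(¼)*5) - 22148 = (-125/3 - 75 - ⅓*15*5/4) - 22148 = (-125/3 - 75 - 25/4) - 22148 = -1475/12 - 22148 = -267251/12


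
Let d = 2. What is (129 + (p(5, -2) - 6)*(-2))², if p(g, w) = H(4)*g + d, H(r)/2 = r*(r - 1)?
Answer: 10609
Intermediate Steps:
H(r) = 2*r*(-1 + r) (H(r) = 2*(r*(r - 1)) = 2*(r*(-1 + r)) = 2*r*(-1 + r))
p(g, w) = 2 + 24*g (p(g, w) = (2*4*(-1 + 4))*g + 2 = (2*4*3)*g + 2 = 24*g + 2 = 2 + 24*g)
(129 + (p(5, -2) - 6)*(-2))² = (129 + ((2 + 24*5) - 6)*(-2))² = (129 + ((2 + 120) - 6)*(-2))² = (129 + (122 - 6)*(-2))² = (129 + 116*(-2))² = (129 - 232)² = (-103)² = 10609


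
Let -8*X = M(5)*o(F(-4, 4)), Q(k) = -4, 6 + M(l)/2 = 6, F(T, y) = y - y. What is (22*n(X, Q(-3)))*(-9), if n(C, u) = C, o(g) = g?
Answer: 0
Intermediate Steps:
F(T, y) = 0
M(l) = 0 (M(l) = -12 + 2*6 = -12 + 12 = 0)
X = 0 (X = -0*0 = -⅛*0 = 0)
(22*n(X, Q(-3)))*(-9) = (22*0)*(-9) = 0*(-9) = 0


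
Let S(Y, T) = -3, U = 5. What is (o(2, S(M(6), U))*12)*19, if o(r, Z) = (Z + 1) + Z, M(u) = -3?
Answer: -1140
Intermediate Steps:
o(r, Z) = 1 + 2*Z (o(r, Z) = (1 + Z) + Z = 1 + 2*Z)
(o(2, S(M(6), U))*12)*19 = ((1 + 2*(-3))*12)*19 = ((1 - 6)*12)*19 = -5*12*19 = -60*19 = -1140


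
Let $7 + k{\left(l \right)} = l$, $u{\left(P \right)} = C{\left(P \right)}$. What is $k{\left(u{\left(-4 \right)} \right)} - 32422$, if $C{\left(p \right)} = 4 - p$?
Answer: $-32421$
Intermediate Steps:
$u{\left(P \right)} = 4 - P$
$k{\left(l \right)} = -7 + l$
$k{\left(u{\left(-4 \right)} \right)} - 32422 = \left(-7 + \left(4 - -4\right)\right) - 32422 = \left(-7 + \left(4 + 4\right)\right) - 32422 = \left(-7 + 8\right) - 32422 = 1 - 32422 = -32421$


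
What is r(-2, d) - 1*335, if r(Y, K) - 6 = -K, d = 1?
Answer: -330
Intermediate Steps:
r(Y, K) = 6 - K
r(-2, d) - 1*335 = (6 - 1*1) - 1*335 = (6 - 1) - 335 = 5 - 335 = -330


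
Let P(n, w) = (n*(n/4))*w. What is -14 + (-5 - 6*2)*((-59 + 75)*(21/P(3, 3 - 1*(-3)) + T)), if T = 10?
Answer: -28414/9 ≈ -3157.1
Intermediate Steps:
P(n, w) = w*n²/4 (P(n, w) = (n*(n*(¼)))*w = (n*(n/4))*w = (n²/4)*w = w*n²/4)
-14 + (-5 - 6*2)*((-59 + 75)*(21/P(3, 3 - 1*(-3)) + T)) = -14 + (-5 - 6*2)*((-59 + 75)*(21/(((¼)*(3 - 1*(-3))*3²)) + 10)) = -14 + (-5 - 12)*(16*(21/(((¼)*(3 + 3)*9)) + 10)) = -14 - 272*(21/(((¼)*6*9)) + 10) = -14 - 272*(21/(27/2) + 10) = -14 - 272*(21*(2/27) + 10) = -14 - 272*(14/9 + 10) = -14 - 272*104/9 = -14 - 17*1664/9 = -14 - 28288/9 = -28414/9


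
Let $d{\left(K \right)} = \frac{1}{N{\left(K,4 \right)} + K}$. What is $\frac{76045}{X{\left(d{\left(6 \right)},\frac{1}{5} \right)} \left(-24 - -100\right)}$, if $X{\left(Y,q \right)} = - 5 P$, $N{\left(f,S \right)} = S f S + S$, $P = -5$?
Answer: $\frac{15209}{380} \approx 40.024$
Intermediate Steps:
$N{\left(f,S \right)} = S + f S^{2}$ ($N{\left(f,S \right)} = f S^{2} + S = S + f S^{2}$)
$d{\left(K \right)} = \frac{1}{4 + 17 K}$ ($d{\left(K \right)} = \frac{1}{4 \left(1 + 4 K\right) + K} = \frac{1}{\left(4 + 16 K\right) + K} = \frac{1}{4 + 17 K}$)
$X{\left(Y,q \right)} = 25$ ($X{\left(Y,q \right)} = \left(-5\right) \left(-5\right) = 25$)
$\frac{76045}{X{\left(d{\left(6 \right)},\frac{1}{5} \right)} \left(-24 - -100\right)} = \frac{76045}{25 \left(-24 - -100\right)} = \frac{76045}{25 \left(-24 + 100\right)} = \frac{76045}{25 \cdot 76} = \frac{76045}{1900} = 76045 \cdot \frac{1}{1900} = \frac{15209}{380}$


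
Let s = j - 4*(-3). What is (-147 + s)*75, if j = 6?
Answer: -9675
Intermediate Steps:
s = 18 (s = 6 - 4*(-3) = 6 + 12 = 18)
(-147 + s)*75 = (-147 + 18)*75 = -129*75 = -9675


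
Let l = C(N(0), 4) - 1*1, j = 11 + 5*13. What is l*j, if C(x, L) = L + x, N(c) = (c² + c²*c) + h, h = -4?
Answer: -76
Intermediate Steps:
j = 76 (j = 11 + 65 = 76)
N(c) = -4 + c² + c³ (N(c) = (c² + c²*c) - 4 = (c² + c³) - 4 = -4 + c² + c³)
l = -1 (l = (4 + (-4 + 0² + 0³)) - 1*1 = (4 + (-4 + 0 + 0)) - 1 = (4 - 4) - 1 = 0 - 1 = -1)
l*j = -1*76 = -76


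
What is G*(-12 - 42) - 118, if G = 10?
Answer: -658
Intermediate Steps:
G*(-12 - 42) - 118 = 10*(-12 - 42) - 118 = 10*(-54) - 118 = -540 - 118 = -658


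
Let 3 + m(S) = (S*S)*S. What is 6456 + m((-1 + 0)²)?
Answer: 6454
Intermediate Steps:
m(S) = -3 + S³ (m(S) = -3 + (S*S)*S = -3 + S²*S = -3 + S³)
6456 + m((-1 + 0)²) = 6456 + (-3 + ((-1 + 0)²)³) = 6456 + (-3 + ((-1)²)³) = 6456 + (-3 + 1³) = 6456 + (-3 + 1) = 6456 - 2 = 6454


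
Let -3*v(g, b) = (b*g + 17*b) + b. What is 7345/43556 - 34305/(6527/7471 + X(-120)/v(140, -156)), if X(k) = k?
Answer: -1433054713359035/35885592398 ≈ -39934.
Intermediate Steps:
v(g, b) = -6*b - b*g/3 (v(g, b) = -((b*g + 17*b) + b)/3 = -((17*b + b*g) + b)/3 = -(18*b + b*g)/3 = -6*b - b*g/3)
7345/43556 - 34305/(6527/7471 + X(-120)/v(140, -156)) = 7345/43556 - 34305/(6527/7471 - 120*1/(52*(18 + 140))) = 7345*(1/43556) - 34305/(6527*(1/7471) - 120/((-⅓*(-156)*158))) = 7345/43556 - 34305/(6527/7471 - 120/8216) = 7345/43556 - 34305/(6527/7471 - 120*1/8216) = 7345/43556 - 34305/(6527/7471 - 15/1027) = 7345/43556 - 34305/6591164/7672717 = 7345/43556 - 34305*7672717/6591164 = 7345/43556 - 263212556685/6591164 = -1433054713359035/35885592398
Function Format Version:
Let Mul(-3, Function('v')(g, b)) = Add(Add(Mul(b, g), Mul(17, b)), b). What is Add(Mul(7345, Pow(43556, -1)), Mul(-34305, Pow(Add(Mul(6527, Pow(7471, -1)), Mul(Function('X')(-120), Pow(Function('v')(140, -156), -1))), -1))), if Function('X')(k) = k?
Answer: Rational(-1433054713359035, 35885592398) ≈ -39934.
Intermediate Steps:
Function('v')(g, b) = Add(Mul(-6, b), Mul(Rational(-1, 3), b, g)) (Function('v')(g, b) = Mul(Rational(-1, 3), Add(Add(Mul(b, g), Mul(17, b)), b)) = Mul(Rational(-1, 3), Add(Add(Mul(17, b), Mul(b, g)), b)) = Mul(Rational(-1, 3), Add(Mul(18, b), Mul(b, g))) = Add(Mul(-6, b), Mul(Rational(-1, 3), b, g)))
Add(Mul(7345, Pow(43556, -1)), Mul(-34305, Pow(Add(Mul(6527, Pow(7471, -1)), Mul(Function('X')(-120), Pow(Function('v')(140, -156), -1))), -1))) = Add(Mul(7345, Pow(43556, -1)), Mul(-34305, Pow(Add(Mul(6527, Pow(7471, -1)), Mul(-120, Pow(Mul(Rational(-1, 3), -156, Add(18, 140)), -1))), -1))) = Add(Mul(7345, Rational(1, 43556)), Mul(-34305, Pow(Add(Mul(6527, Rational(1, 7471)), Mul(-120, Pow(Mul(Rational(-1, 3), -156, 158), -1))), -1))) = Add(Rational(7345, 43556), Mul(-34305, Pow(Add(Rational(6527, 7471), Mul(-120, Pow(8216, -1))), -1))) = Add(Rational(7345, 43556), Mul(-34305, Pow(Add(Rational(6527, 7471), Mul(-120, Rational(1, 8216))), -1))) = Add(Rational(7345, 43556), Mul(-34305, Pow(Add(Rational(6527, 7471), Rational(-15, 1027)), -1))) = Add(Rational(7345, 43556), Mul(-34305, Pow(Rational(6591164, 7672717), -1))) = Add(Rational(7345, 43556), Mul(-34305, Rational(7672717, 6591164))) = Add(Rational(7345, 43556), Rational(-263212556685, 6591164)) = Rational(-1433054713359035, 35885592398)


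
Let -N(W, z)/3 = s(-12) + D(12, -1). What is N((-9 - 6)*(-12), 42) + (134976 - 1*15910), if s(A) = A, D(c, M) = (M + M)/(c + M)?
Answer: 1310128/11 ≈ 1.1910e+5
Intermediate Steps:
D(c, M) = 2*M/(M + c) (D(c, M) = (2*M)/(M + c) = 2*M/(M + c))
N(W, z) = 402/11 (N(W, z) = -3*(-12 + 2*(-1)/(-1 + 12)) = -3*(-12 + 2*(-1)/11) = -3*(-12 + 2*(-1)*(1/11)) = -3*(-12 - 2/11) = -3*(-134/11) = 402/11)
N((-9 - 6)*(-12), 42) + (134976 - 1*15910) = 402/11 + (134976 - 1*15910) = 402/11 + (134976 - 15910) = 402/11 + 119066 = 1310128/11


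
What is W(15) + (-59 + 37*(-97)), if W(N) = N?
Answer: -3633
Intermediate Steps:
W(15) + (-59 + 37*(-97)) = 15 + (-59 + 37*(-97)) = 15 + (-59 - 3589) = 15 - 3648 = -3633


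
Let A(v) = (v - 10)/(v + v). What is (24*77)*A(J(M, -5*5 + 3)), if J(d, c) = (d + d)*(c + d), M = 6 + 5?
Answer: 10584/11 ≈ 962.18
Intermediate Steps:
M = 11
J(d, c) = 2*d*(c + d) (J(d, c) = (2*d)*(c + d) = 2*d*(c + d))
A(v) = (-10 + v)/(2*v) (A(v) = (-10 + v)/((2*v)) = (-10 + v)*(1/(2*v)) = (-10 + v)/(2*v))
(24*77)*A(J(M, -5*5 + 3)) = (24*77)*((-10 + 2*11*((-5*5 + 3) + 11))/(2*((2*11*((-5*5 + 3) + 11))))) = 1848*((-10 + 2*11*((-25 + 3) + 11))/(2*((2*11*((-25 + 3) + 11))))) = 1848*((-10 + 2*11*(-22 + 11))/(2*((2*11*(-22 + 11))))) = 1848*((-10 + 2*11*(-11))/(2*((2*11*(-11))))) = 1848*((1/2)*(-10 - 242)/(-242)) = 1848*((1/2)*(-1/242)*(-252)) = 1848*(63/121) = 10584/11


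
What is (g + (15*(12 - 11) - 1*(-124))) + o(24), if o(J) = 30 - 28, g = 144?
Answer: 285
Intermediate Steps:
o(J) = 2
(g + (15*(12 - 11) - 1*(-124))) + o(24) = (144 + (15*(12 - 11) - 1*(-124))) + 2 = (144 + (15*1 + 124)) + 2 = (144 + (15 + 124)) + 2 = (144 + 139) + 2 = 283 + 2 = 285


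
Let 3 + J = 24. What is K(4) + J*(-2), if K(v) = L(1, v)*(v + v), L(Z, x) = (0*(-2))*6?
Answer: -42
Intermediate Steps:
J = 21 (J = -3 + 24 = 21)
L(Z, x) = 0 (L(Z, x) = 0*6 = 0)
K(v) = 0 (K(v) = 0*(v + v) = 0*(2*v) = 0)
K(4) + J*(-2) = 0 + 21*(-2) = 0 - 42 = -42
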